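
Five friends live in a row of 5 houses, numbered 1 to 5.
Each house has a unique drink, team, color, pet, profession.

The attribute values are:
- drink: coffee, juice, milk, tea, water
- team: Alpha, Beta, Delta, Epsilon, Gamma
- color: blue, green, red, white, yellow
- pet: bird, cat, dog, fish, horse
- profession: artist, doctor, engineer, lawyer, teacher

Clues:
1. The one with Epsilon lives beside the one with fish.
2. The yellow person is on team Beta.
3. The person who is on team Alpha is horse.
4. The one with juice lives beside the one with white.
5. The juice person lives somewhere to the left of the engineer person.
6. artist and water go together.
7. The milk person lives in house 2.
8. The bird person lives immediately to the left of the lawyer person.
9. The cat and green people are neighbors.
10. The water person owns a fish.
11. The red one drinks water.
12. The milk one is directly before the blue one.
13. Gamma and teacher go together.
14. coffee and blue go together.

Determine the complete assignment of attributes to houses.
Solution:

House | Drink | Team | Color | Pet | Profession
-----------------------------------------------
  1   | juice | Beta | yellow | bird | doctor
  2   | milk | Alpha | white | horse | lawyer
  3   | coffee | Gamma | blue | cat | teacher
  4   | tea | Epsilon | green | dog | engineer
  5   | water | Delta | red | fish | artist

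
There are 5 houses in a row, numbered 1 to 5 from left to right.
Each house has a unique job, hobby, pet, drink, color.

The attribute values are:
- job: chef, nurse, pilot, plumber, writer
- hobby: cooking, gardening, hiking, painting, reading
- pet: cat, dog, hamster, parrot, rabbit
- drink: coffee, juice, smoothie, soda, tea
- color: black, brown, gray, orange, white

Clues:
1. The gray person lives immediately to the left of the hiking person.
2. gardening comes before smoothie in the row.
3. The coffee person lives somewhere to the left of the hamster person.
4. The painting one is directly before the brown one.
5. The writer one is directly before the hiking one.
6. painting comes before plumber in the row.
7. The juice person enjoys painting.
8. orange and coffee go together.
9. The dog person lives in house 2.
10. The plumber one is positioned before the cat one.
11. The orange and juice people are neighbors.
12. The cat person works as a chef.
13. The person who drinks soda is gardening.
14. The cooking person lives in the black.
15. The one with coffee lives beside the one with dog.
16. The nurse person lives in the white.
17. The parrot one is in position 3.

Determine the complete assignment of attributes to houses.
Solution:

House | Job | Hobby | Pet | Drink | Color
-----------------------------------------
  1   | pilot | reading | rabbit | coffee | orange
  2   | writer | painting | dog | juice | gray
  3   | plumber | hiking | parrot | tea | brown
  4   | nurse | gardening | hamster | soda | white
  5   | chef | cooking | cat | smoothie | black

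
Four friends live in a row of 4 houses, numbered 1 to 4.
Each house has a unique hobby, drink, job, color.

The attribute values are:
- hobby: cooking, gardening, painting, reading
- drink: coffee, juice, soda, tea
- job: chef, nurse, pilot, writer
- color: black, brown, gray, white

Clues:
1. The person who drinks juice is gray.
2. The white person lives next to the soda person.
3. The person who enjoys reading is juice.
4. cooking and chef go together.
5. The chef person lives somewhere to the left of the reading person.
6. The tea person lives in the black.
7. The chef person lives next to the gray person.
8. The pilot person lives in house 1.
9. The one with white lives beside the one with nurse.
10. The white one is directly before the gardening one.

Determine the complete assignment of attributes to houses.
Solution:

House | Hobby | Drink | Job | Color
-----------------------------------
  1   | painting | coffee | pilot | white
  2   | gardening | soda | nurse | brown
  3   | cooking | tea | chef | black
  4   | reading | juice | writer | gray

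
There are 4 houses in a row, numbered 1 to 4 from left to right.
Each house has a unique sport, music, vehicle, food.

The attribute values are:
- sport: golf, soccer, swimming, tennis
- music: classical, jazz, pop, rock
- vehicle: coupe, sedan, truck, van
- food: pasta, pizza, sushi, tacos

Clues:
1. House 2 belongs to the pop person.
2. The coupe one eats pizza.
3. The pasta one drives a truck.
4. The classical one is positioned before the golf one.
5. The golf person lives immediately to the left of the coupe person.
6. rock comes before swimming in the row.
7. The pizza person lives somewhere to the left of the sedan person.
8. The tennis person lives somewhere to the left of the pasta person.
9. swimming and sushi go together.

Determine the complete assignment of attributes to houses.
Solution:

House | Sport | Music | Vehicle | Food
--------------------------------------
  1   | tennis | classical | van | tacos
  2   | golf | pop | truck | pasta
  3   | soccer | rock | coupe | pizza
  4   | swimming | jazz | sedan | sushi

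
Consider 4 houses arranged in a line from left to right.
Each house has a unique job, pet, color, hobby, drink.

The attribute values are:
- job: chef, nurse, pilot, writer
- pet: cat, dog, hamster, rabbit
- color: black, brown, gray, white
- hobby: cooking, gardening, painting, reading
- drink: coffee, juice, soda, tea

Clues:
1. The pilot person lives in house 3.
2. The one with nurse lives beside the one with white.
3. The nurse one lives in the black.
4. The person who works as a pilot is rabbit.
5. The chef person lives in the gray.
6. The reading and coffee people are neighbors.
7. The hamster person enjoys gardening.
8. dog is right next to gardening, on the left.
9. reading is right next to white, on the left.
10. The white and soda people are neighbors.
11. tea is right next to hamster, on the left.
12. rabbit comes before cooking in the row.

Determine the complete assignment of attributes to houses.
Solution:

House | Job | Pet | Color | Hobby | Drink
-----------------------------------------
  1   | nurse | dog | black | reading | tea
  2   | writer | hamster | white | gardening | coffee
  3   | pilot | rabbit | brown | painting | soda
  4   | chef | cat | gray | cooking | juice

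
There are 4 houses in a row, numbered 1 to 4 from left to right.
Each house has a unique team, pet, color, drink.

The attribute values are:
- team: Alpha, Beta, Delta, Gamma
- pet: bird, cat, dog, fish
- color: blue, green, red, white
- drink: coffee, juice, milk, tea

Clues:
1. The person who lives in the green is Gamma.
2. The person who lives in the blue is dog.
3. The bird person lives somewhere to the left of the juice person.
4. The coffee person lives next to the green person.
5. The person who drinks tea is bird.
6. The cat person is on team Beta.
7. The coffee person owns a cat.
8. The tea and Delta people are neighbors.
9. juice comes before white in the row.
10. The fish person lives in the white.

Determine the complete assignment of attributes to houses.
Solution:

House | Team | Pet | Color | Drink
----------------------------------
  1   | Beta | cat | red | coffee
  2   | Gamma | bird | green | tea
  3   | Delta | dog | blue | juice
  4   | Alpha | fish | white | milk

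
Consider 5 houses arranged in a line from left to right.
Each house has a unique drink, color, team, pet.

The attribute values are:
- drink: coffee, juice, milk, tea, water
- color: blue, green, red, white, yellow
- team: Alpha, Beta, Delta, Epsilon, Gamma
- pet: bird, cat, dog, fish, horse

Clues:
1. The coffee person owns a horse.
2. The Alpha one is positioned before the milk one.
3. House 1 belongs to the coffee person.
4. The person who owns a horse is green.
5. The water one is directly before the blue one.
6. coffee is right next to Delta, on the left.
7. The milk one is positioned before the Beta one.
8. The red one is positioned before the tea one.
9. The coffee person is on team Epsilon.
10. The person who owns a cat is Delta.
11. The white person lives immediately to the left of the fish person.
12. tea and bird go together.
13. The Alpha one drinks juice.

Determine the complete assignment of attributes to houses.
Solution:

House | Drink | Color | Team | Pet
----------------------------------
  1   | coffee | green | Epsilon | horse
  2   | water | white | Delta | cat
  3   | juice | blue | Alpha | fish
  4   | milk | red | Gamma | dog
  5   | tea | yellow | Beta | bird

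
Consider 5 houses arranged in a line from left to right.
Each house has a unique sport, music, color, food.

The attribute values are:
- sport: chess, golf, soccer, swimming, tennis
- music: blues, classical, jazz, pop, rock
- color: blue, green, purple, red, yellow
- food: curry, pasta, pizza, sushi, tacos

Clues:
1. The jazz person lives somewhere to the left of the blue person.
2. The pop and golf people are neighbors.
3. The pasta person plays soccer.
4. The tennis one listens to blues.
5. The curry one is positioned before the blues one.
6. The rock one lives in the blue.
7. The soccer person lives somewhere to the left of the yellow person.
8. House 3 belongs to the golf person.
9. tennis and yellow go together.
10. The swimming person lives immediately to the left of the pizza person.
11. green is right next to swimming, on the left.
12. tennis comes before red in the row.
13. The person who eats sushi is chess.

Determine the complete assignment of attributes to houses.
Solution:

House | Sport | Music | Color | Food
------------------------------------
  1   | soccer | jazz | green | pasta
  2   | swimming | pop | purple | curry
  3   | golf | rock | blue | pizza
  4   | tennis | blues | yellow | tacos
  5   | chess | classical | red | sushi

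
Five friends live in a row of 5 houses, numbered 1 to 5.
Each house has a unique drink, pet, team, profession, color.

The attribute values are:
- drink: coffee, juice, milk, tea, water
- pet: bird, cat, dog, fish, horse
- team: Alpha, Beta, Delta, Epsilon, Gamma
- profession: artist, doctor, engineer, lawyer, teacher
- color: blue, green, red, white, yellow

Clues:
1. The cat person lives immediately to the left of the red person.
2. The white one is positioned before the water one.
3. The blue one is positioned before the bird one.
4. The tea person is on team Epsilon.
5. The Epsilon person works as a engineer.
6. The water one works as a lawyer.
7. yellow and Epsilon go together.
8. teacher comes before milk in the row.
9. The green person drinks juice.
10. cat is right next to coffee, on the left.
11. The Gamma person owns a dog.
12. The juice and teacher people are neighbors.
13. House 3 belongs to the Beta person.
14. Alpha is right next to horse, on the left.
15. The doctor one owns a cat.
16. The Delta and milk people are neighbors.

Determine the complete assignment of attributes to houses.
Solution:

House | Drink | Pet | Team | Profession | Color
-----------------------------------------------
  1   | juice | cat | Alpha | doctor | green
  2   | coffee | horse | Delta | teacher | red
  3   | milk | fish | Beta | artist | white
  4   | water | dog | Gamma | lawyer | blue
  5   | tea | bird | Epsilon | engineer | yellow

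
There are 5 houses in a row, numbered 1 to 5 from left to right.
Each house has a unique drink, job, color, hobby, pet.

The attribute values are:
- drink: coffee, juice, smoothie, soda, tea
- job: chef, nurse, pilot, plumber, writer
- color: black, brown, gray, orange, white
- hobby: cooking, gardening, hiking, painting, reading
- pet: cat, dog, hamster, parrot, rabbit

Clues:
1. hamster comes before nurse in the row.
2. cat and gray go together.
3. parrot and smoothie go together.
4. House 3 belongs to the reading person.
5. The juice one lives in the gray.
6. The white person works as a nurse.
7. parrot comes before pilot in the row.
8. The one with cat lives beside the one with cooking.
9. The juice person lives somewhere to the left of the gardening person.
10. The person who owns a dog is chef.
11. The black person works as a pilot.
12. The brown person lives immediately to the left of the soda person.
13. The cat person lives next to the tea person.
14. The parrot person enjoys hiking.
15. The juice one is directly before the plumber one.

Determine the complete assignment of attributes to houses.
Solution:

House | Drink | Job | Color | Hobby | Pet
-----------------------------------------
  1   | juice | writer | gray | painting | cat
  2   | tea | plumber | brown | cooking | hamster
  3   | soda | chef | orange | reading | dog
  4   | smoothie | nurse | white | hiking | parrot
  5   | coffee | pilot | black | gardening | rabbit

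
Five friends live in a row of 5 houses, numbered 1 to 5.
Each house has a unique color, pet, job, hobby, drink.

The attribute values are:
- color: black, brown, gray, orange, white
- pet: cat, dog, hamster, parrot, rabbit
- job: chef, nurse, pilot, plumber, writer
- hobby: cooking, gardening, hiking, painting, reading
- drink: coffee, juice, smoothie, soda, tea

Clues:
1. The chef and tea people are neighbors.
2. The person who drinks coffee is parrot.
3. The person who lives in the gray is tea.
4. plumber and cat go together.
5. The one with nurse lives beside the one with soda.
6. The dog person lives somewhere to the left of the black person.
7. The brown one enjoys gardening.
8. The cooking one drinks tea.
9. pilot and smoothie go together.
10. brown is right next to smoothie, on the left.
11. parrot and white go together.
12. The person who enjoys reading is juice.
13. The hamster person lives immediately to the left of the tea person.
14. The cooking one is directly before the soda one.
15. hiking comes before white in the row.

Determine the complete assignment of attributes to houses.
Solution:

House | Color | Pet | Job | Hobby | Drink
-----------------------------------------
  1   | orange | hamster | chef | reading | juice
  2   | gray | dog | nurse | cooking | tea
  3   | brown | cat | plumber | gardening | soda
  4   | black | rabbit | pilot | hiking | smoothie
  5   | white | parrot | writer | painting | coffee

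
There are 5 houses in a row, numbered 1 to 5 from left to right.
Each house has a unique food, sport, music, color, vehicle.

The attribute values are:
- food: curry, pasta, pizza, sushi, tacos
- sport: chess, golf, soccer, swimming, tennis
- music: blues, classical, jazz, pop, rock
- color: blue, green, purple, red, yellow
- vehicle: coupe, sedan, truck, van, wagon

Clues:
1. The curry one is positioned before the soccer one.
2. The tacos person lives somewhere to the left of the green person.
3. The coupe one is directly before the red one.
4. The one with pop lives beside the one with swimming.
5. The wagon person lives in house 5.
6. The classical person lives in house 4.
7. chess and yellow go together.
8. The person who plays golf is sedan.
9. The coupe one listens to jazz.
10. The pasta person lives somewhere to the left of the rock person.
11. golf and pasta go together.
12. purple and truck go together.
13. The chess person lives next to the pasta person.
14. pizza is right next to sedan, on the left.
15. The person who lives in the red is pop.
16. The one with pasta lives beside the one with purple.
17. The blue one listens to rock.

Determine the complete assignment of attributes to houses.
Solution:

House | Food | Sport | Music | Color | Vehicle
----------------------------------------------
  1   | pizza | chess | jazz | yellow | coupe
  2   | pasta | golf | pop | red | sedan
  3   | tacos | swimming | blues | purple | truck
  4   | curry | tennis | classical | green | van
  5   | sushi | soccer | rock | blue | wagon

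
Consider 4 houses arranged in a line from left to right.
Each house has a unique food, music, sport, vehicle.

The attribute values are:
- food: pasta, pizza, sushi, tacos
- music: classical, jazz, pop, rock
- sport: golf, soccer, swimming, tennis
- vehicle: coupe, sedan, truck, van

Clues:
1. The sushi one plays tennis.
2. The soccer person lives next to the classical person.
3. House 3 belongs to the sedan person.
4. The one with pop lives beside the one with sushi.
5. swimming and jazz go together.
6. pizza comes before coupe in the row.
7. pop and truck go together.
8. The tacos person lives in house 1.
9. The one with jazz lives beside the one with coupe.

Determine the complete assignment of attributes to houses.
Solution:

House | Food | Music | Sport | Vehicle
--------------------------------------
  1   | tacos | pop | soccer | truck
  2   | sushi | classical | tennis | van
  3   | pizza | jazz | swimming | sedan
  4   | pasta | rock | golf | coupe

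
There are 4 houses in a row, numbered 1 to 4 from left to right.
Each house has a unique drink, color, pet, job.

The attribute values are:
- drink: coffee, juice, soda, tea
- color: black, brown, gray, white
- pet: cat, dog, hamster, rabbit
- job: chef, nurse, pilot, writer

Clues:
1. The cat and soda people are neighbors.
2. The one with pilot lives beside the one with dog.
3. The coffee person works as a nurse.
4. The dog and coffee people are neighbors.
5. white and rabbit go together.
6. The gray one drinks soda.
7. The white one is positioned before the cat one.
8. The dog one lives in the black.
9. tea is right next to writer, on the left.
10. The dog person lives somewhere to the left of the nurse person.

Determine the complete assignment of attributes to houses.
Solution:

House | Drink | Color | Pet | Job
---------------------------------
  1   | tea | white | rabbit | pilot
  2   | juice | black | dog | writer
  3   | coffee | brown | cat | nurse
  4   | soda | gray | hamster | chef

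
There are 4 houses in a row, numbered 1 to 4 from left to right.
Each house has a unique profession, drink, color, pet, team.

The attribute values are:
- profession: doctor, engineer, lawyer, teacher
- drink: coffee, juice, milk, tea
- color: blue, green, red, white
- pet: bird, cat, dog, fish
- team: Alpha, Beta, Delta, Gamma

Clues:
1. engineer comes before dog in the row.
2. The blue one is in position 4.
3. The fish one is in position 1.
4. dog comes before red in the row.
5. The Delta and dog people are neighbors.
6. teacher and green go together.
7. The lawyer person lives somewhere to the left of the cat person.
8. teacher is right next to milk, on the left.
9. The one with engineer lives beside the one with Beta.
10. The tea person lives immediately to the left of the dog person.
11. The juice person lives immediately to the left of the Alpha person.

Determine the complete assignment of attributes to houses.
Solution:

House | Profession | Drink | Color | Pet | Team
-----------------------------------------------
  1   | engineer | tea | white | fish | Delta
  2   | teacher | juice | green | dog | Beta
  3   | lawyer | milk | red | bird | Alpha
  4   | doctor | coffee | blue | cat | Gamma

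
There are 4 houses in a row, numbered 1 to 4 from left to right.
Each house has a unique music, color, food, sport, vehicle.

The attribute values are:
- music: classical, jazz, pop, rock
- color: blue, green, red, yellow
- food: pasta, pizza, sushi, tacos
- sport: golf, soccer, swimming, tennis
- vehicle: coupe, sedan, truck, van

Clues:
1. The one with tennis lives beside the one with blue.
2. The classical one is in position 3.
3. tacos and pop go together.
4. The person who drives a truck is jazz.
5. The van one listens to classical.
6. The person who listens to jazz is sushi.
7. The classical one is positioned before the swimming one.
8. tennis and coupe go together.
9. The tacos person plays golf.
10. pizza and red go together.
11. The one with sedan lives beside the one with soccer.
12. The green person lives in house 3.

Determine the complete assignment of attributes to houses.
Solution:

House | Music | Color | Food | Sport | Vehicle
----------------------------------------------
  1   | rock | red | pizza | tennis | coupe
  2   | pop | blue | tacos | golf | sedan
  3   | classical | green | pasta | soccer | van
  4   | jazz | yellow | sushi | swimming | truck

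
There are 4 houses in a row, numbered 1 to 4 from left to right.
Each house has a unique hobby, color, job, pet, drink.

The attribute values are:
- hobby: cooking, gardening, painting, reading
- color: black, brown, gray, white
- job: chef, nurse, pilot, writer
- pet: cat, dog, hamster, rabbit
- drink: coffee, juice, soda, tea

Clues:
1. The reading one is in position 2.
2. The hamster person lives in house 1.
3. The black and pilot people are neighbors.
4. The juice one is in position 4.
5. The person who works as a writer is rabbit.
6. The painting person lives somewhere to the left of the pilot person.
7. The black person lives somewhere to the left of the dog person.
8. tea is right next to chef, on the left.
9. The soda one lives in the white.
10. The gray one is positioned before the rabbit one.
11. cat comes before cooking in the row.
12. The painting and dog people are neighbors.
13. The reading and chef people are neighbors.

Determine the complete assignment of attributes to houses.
Solution:

House | Hobby | Color | Job | Pet | Drink
-----------------------------------------
  1   | painting | black | nurse | hamster | coffee
  2   | reading | gray | pilot | dog | tea
  3   | gardening | white | chef | cat | soda
  4   | cooking | brown | writer | rabbit | juice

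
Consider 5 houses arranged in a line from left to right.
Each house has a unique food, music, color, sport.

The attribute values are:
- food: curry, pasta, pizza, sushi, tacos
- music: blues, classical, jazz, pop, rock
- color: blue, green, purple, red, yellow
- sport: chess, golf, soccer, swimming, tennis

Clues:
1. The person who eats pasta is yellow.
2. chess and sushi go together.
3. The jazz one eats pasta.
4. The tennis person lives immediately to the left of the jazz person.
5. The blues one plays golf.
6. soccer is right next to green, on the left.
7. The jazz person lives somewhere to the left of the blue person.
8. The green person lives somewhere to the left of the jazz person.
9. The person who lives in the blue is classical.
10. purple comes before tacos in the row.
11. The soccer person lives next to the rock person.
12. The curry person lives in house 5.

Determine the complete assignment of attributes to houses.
Solution:

House | Food | Music | Color | Sport
------------------------------------
  1   | pizza | pop | purple | soccer
  2   | tacos | rock | green | tennis
  3   | pasta | jazz | yellow | swimming
  4   | sushi | classical | blue | chess
  5   | curry | blues | red | golf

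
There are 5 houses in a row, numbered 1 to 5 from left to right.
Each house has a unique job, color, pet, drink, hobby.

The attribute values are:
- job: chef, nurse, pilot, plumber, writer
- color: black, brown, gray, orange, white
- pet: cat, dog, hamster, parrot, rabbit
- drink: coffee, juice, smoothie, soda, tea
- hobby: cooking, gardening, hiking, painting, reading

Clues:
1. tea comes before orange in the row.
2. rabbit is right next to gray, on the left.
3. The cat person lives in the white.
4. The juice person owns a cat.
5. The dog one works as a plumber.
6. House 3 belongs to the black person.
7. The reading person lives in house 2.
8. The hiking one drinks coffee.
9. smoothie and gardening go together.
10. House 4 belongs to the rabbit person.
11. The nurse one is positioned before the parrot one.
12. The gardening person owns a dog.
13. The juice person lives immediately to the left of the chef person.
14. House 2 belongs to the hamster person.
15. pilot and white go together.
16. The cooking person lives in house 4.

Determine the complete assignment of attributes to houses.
Solution:

House | Job | Color | Pet | Drink | Hobby
-----------------------------------------
  1   | pilot | white | cat | juice | painting
  2   | chef | brown | hamster | tea | reading
  3   | plumber | black | dog | smoothie | gardening
  4   | nurse | orange | rabbit | soda | cooking
  5   | writer | gray | parrot | coffee | hiking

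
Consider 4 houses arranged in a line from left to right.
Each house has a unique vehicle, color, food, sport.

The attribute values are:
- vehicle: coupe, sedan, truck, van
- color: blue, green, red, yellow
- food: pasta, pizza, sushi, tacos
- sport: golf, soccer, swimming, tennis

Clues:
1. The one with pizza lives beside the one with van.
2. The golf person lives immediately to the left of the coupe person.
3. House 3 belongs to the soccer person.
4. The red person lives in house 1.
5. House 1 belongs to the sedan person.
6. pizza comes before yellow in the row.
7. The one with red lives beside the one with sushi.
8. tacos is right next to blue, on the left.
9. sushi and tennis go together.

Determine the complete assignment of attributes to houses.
Solution:

House | Vehicle | Color | Food | Sport
--------------------------------------
  1   | sedan | red | tacos | golf
  2   | coupe | blue | sushi | tennis
  3   | truck | green | pizza | soccer
  4   | van | yellow | pasta | swimming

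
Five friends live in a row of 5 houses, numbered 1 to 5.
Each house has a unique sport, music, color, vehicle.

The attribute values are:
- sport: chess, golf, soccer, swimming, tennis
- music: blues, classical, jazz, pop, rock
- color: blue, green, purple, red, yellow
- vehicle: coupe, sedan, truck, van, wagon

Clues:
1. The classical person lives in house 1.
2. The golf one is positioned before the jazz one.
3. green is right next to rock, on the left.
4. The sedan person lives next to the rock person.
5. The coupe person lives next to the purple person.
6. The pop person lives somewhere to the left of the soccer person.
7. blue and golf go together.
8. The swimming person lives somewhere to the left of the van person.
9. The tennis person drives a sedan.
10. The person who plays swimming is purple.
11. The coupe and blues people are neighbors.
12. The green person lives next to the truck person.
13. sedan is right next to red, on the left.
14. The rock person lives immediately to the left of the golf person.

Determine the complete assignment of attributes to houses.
Solution:

House | Sport | Music | Color | Vehicle
---------------------------------------
  1   | tennis | classical | green | sedan
  2   | chess | rock | red | truck
  3   | golf | pop | blue | coupe
  4   | swimming | blues | purple | wagon
  5   | soccer | jazz | yellow | van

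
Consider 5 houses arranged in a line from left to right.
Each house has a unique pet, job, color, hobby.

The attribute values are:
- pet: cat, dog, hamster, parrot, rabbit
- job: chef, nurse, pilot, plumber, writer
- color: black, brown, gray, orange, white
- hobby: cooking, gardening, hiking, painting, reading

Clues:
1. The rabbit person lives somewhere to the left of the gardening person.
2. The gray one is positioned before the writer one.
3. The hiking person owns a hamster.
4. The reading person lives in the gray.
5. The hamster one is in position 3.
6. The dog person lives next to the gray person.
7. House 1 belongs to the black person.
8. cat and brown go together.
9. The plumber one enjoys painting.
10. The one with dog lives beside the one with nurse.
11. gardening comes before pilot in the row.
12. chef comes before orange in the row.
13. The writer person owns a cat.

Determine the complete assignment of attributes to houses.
Solution:

House | Pet | Job | Color | Hobby
---------------------------------
  1   | dog | plumber | black | painting
  2   | rabbit | nurse | gray | reading
  3   | hamster | chef | white | hiking
  4   | cat | writer | brown | gardening
  5   | parrot | pilot | orange | cooking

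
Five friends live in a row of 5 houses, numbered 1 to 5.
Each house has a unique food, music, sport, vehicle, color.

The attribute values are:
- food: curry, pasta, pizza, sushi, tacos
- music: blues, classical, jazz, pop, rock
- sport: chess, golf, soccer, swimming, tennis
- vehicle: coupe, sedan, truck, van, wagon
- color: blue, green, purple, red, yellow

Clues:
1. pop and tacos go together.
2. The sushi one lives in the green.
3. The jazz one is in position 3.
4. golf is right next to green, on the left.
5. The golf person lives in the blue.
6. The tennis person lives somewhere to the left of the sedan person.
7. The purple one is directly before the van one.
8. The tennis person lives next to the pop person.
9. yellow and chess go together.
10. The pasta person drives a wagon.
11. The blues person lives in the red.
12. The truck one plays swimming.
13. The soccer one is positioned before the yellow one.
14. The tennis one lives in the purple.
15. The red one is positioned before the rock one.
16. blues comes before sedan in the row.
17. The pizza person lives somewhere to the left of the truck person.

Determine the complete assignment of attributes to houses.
Solution:

House | Food | Music | Sport | Vehicle | Color
----------------------------------------------
  1   | pizza | classical | tennis | coupe | purple
  2   | tacos | pop | golf | van | blue
  3   | sushi | jazz | swimming | truck | green
  4   | pasta | blues | soccer | wagon | red
  5   | curry | rock | chess | sedan | yellow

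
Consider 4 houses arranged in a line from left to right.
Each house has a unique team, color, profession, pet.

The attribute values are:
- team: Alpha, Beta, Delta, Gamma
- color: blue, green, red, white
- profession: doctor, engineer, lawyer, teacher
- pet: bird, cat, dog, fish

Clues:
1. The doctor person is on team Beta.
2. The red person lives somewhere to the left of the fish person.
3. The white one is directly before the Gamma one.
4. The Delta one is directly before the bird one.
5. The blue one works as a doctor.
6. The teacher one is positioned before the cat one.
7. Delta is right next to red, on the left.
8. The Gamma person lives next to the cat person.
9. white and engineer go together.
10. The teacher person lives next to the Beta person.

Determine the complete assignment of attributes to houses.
Solution:

House | Team | Color | Profession | Pet
---------------------------------------
  1   | Delta | white | engineer | dog
  2   | Gamma | red | teacher | bird
  3   | Beta | blue | doctor | cat
  4   | Alpha | green | lawyer | fish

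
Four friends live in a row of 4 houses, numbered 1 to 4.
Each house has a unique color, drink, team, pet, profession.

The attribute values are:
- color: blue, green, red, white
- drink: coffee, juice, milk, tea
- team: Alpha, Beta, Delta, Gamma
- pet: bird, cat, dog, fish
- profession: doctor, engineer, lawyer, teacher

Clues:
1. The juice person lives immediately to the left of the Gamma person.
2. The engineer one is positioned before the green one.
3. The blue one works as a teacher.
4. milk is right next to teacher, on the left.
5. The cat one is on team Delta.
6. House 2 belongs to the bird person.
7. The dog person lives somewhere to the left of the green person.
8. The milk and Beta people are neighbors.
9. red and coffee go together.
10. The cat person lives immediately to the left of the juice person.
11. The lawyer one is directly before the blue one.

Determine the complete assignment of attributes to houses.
Solution:

House | Color | Drink | Team | Pet | Profession
-----------------------------------------------
  1   | white | milk | Delta | cat | lawyer
  2   | blue | juice | Beta | bird | teacher
  3   | red | coffee | Gamma | dog | engineer
  4   | green | tea | Alpha | fish | doctor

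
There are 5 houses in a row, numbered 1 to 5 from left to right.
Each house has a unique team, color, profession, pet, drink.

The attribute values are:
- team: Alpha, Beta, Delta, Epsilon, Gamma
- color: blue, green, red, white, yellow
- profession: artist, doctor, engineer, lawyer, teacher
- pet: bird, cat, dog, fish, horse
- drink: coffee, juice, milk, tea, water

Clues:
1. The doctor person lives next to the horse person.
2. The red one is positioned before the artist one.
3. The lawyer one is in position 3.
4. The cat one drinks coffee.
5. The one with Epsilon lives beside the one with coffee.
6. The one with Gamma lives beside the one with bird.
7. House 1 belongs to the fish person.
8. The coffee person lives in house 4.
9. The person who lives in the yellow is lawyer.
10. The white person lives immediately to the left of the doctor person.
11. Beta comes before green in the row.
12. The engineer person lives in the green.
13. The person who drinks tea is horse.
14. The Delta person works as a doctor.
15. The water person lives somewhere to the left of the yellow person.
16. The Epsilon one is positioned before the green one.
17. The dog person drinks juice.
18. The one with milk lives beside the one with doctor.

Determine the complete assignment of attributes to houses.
Solution:

House | Team | Color | Profession | Pet | Drink
-----------------------------------------------
  1   | Gamma | white | teacher | fish | milk
  2   | Delta | red | doctor | bird | water
  3   | Epsilon | yellow | lawyer | horse | tea
  4   | Beta | blue | artist | cat | coffee
  5   | Alpha | green | engineer | dog | juice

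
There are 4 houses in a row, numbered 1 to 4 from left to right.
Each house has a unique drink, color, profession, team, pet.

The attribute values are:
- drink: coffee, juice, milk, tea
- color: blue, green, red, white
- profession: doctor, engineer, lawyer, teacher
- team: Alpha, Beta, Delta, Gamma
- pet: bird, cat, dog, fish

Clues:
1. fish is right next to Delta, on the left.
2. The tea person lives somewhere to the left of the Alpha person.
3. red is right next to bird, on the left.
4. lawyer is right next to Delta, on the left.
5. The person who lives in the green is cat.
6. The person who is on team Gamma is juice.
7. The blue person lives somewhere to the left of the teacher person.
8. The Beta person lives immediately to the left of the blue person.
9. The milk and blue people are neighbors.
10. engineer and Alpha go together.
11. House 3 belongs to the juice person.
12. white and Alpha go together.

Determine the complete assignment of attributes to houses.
Solution:

House | Drink | Color | Profession | Team | Pet
-----------------------------------------------
  1   | milk | red | lawyer | Beta | fish
  2   | tea | blue | doctor | Delta | bird
  3   | juice | green | teacher | Gamma | cat
  4   | coffee | white | engineer | Alpha | dog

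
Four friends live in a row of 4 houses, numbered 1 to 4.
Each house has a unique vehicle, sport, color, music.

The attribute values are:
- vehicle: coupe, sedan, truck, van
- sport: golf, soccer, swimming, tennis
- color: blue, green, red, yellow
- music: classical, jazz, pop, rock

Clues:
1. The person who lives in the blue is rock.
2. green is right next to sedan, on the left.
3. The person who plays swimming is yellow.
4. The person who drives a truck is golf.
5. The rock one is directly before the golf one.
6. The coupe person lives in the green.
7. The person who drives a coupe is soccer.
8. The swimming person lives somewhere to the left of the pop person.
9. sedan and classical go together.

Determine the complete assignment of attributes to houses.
Solution:

House | Vehicle | Sport | Color | Music
---------------------------------------
  1   | coupe | soccer | green | jazz
  2   | sedan | swimming | yellow | classical
  3   | van | tennis | blue | rock
  4   | truck | golf | red | pop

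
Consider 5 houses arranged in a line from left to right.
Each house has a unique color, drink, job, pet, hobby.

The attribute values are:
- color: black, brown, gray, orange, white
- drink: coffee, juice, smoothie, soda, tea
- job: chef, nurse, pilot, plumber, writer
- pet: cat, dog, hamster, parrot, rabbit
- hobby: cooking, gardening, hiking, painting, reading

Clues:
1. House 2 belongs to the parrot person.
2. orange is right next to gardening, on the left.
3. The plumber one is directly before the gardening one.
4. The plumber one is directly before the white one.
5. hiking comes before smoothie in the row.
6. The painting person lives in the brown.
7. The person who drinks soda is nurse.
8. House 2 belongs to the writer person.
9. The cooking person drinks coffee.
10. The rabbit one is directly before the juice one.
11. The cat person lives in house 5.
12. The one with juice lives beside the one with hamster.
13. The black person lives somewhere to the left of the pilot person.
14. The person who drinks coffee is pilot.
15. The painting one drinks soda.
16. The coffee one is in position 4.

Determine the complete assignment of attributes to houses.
Solution:

House | Color | Drink | Job | Pet | Hobby
-----------------------------------------
  1   | orange | tea | plumber | rabbit | hiking
  2   | white | juice | writer | parrot | gardening
  3   | black | smoothie | chef | hamster | reading
  4   | gray | coffee | pilot | dog | cooking
  5   | brown | soda | nurse | cat | painting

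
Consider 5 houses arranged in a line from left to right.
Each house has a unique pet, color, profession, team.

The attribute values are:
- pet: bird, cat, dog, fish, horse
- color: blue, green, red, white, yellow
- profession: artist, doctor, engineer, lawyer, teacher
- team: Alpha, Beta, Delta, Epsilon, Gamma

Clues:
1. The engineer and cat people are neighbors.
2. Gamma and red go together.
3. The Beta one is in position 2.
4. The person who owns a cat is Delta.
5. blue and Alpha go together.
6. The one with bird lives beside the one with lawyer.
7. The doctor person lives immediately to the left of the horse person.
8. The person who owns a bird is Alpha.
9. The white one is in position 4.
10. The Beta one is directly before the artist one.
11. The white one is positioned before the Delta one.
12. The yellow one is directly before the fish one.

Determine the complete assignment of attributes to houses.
Solution:

House | Pet | Color | Profession | Team
---------------------------------------
  1   | bird | blue | doctor | Alpha
  2   | horse | yellow | lawyer | Beta
  3   | fish | red | artist | Gamma
  4   | dog | white | engineer | Epsilon
  5   | cat | green | teacher | Delta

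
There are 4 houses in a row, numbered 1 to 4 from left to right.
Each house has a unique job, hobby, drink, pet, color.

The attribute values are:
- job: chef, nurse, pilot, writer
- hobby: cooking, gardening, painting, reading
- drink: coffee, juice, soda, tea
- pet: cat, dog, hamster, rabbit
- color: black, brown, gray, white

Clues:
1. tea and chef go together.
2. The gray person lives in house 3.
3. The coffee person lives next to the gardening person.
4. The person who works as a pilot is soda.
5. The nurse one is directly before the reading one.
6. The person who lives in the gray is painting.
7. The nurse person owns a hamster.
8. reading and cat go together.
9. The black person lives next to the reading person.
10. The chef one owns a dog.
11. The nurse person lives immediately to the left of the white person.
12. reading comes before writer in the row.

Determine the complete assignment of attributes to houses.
Solution:

House | Job | Hobby | Drink | Pet | Color
-----------------------------------------
  1   | nurse | cooking | juice | hamster | black
  2   | pilot | reading | soda | cat | white
  3   | writer | painting | coffee | rabbit | gray
  4   | chef | gardening | tea | dog | brown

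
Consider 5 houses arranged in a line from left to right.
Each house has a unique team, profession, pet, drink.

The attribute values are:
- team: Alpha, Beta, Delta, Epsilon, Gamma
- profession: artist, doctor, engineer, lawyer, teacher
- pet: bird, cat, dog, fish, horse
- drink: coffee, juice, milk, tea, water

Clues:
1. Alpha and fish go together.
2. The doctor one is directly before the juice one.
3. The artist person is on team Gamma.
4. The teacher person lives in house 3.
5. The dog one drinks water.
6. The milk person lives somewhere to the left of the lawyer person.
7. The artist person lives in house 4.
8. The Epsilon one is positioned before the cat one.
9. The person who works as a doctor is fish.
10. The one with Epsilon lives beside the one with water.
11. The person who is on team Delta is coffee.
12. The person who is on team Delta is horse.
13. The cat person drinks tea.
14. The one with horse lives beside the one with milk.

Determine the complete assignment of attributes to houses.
Solution:

House | Team | Profession | Pet | Drink
---------------------------------------
  1   | Delta | engineer | horse | coffee
  2   | Alpha | doctor | fish | milk
  3   | Epsilon | teacher | bird | juice
  4   | Gamma | artist | dog | water
  5   | Beta | lawyer | cat | tea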